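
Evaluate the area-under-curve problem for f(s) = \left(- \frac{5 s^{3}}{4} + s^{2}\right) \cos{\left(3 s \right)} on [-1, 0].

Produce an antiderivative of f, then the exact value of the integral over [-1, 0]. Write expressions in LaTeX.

Antiderivative: F(s) = - \frac{5 s^{3} \sin{\left(3 s \right)}}{12} + \frac{s^{2} \sin{\left(3 s \right)}}{3} - \frac{5 s^{2} \cos{\left(3 s \right)}}{12} + \frac{5 s \sin{\left(3 s \right)}}{18} + \frac{2 s \cos{\left(3 s \right)}}{9} - \frac{2 \sin{\left(3 s \right)}}{27} + \frac{5 \cos{\left(3 s \right)}}{54}; value = \frac{59 \cos{\left(3 \right)}}{108} + \frac{43 \sin{\left(3 \right)}}{108} + \frac{5}{54}

Differentiate the proposed F(s) back; it has to land on f(s) exactly.
F(s) = - \frac{5 s^{3} \sin{\left(3 s \right)}}{12} + \frac{s^{2} \sin{\left(3 s \right)}}{3} - \frac{5 s^{2} \cos{\left(3 s \right)}}{12} + \frac{5 s \sin{\left(3 s \right)}}{18} + \frac{2 s \cos{\left(3 s \right)}}{9} - \frac{2 \sin{\left(3 s \right)}}{27} + \frac{5 \cos{\left(3 s \right)}}{54} is an antiderivative of f.
Check: d/ds[- \frac{5 s^{3} \sin{\left(3 s \right)}}{12} + \frac{s^{2} \sin{\left(3 s \right)}}{3} - \frac{5 s^{2} \cos{\left(3 s \right)}}{12} + \frac{5 s \sin{\left(3 s \right)}}{18} + \frac{2 s \cos{\left(3 s \right)}}{9} - \frac{2 \sin{\left(3 s \right)}}{27} + \frac{5 \cos{\left(3 s \right)}}{54}] = - \frac{5 s^{3} \cos{\left(3 s \right)}}{4} + s^{2} \cos{\left(3 s \right)}, which equals f(s).
F(0) = \frac{5}{54}; F(-1) = - \frac{43 \sin{\left(3 \right)}}{108} - \frac{59 \cos{\left(3 \right)}}{108}.
Integral = F(0) - F(-1) = \frac{59 \cos{\left(3 \right)}}{108} + \frac{43 \sin{\left(3 \right)}}{108} + \frac{5}{54}.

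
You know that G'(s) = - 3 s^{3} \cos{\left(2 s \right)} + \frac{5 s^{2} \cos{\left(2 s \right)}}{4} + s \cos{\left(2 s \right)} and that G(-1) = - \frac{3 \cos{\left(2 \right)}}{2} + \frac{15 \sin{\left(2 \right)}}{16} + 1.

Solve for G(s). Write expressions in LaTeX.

G(s) = - \frac{3 s^{3} \sin{\left(2 s \right)}}{2} + \frac{5 s^{2} \sin{\left(2 s \right)}}{8} - \frac{9 s^{2} \cos{\left(2 s \right)}}{4} + \frac{11 s \sin{\left(2 s \right)}}{4} + \frac{5 s \cos{\left(2 s \right)}}{8} - \frac{5 \sin{\left(2 s \right)}}{16} + \frac{11 \cos{\left(2 s \right)}}{8} + 1

Integrate term by term and add the pieces.
A general antiderivative is - \frac{3 s^{3} \sin{\left(2 s \right)}}{2} + \frac{5 s^{2} \sin{\left(2 s \right)}}{8} - \frac{9 s^{2} \cos{\left(2 s \right)}}{4} + \frac{11 s \sin{\left(2 s \right)}}{4} + \frac{5 s \cos{\left(2 s \right)}}{8} - \frac{5 \sin{\left(2 s \right)}}{16} + \frac{11 \cos{\left(2 s \right)}}{8} + C.
The condition gives C = - \frac{3 \cos{\left(2 \right)}}{2} + \frac{15 \sin{\left(2 \right)}}{16} + 1 - (- \frac{3 \cos{\left(2 \right)}}{2} + \frac{15 \sin{\left(2 \right)}}{16}) = 1.
So G(s) = - \frac{3 s^{3} \sin{\left(2 s \right)}}{2} + \frac{5 s^{2} \sin{\left(2 s \right)}}{8} - \frac{9 s^{2} \cos{\left(2 s \right)}}{4} + \frac{11 s \sin{\left(2 s \right)}}{4} + \frac{5 s \cos{\left(2 s \right)}}{8} - \frac{5 \sin{\left(2 s \right)}}{16} + \frac{11 \cos{\left(2 s \right)}}{8} + 1.
Check: d/ds[- \frac{3 s^{3} \sin{\left(2 s \right)}}{2} + \frac{5 s^{2} \sin{\left(2 s \right)}}{8} - \frac{9 s^{2} \cos{\left(2 s \right)}}{4} + \frac{11 s \sin{\left(2 s \right)}}{4} + \frac{5 s \cos{\left(2 s \right)}}{8} - \frac{5 \sin{\left(2 s \right)}}{16} + \frac{11 \cos{\left(2 s \right)}}{8} + 1] = - 3 s^{3} \cos{\left(2 s \right)} + \frac{5 s^{2} \cos{\left(2 s \right)}}{4} + s \cos{\left(2 s \right)} = G'(s).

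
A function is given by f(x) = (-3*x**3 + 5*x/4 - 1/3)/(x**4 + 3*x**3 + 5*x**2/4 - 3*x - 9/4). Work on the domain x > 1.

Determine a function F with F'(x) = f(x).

An antiderivative is F(x) = -(2*x*log(x - 1) + 34*x*log(x + 1) + 3*log(x - 1) + 51*log(x + 1) + 76)/(6*(2*x + 3)).

Factor the denominator (3*(x - 1)*(x + 1)*(2*x + 3)**2) and decompose: f = 76/(3*(2*x + 3)**2) - 17/(6*(x + 1)) - 1/(6*(x - 1)); each piece integrates to a log, atan, or power term.
Check: d/dx[-(2*x*log(x - 1) + 34*x*log(x + 1) + 3*log(x - 1) + 51*log(x + 1) + 76)/(6*(2*x + 3))] = (-36*x**3 + 15*x - 4)/(12*x**4 + 36*x**3 + 15*x**2 - 36*x - 27), which equals f(x).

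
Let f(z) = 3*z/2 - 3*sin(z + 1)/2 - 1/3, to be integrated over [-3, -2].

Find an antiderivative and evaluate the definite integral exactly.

Integrate term by term and add the pieces.
F(z) = (9*z**2 - 4*z + 18*cos(z + 1))/12 is an antiderivative of f.
Check: d/dz[(9*z**2 - 4*z + 18*cos(z + 1))/12] = 3*z/2 - 3*sin(z + 1)/2 - 1/3 = f(z).
F(-2) = 3*cos(1)/2 + 11/3; F(-3) = 3*cos(2)/2 + 31/4.
Integral = F(-2) - F(-3) = -49/12 - 3*cos(2)/2 + 3*cos(1)/2.

Antiderivative: F(z) = (9*z**2 - 4*z + 18*cos(z + 1))/12; value = -49/12 - 3*cos(2)/2 + 3*cos(1)/2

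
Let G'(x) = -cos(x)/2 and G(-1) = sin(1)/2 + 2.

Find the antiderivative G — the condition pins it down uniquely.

Any candidate G(x) must reproduce the stated G'(x) exactly.
A general antiderivative is -sin(x)/2 + C.
The condition gives C = sin(1)/2 + 2 - (sin(1)/2) = 2.
So G(x) = (4 - sin(x))/2.
Check: d/dx[(4 - sin(x))/2] = -cos(x)/2 = G'(x).

G(x) = (4 - sin(x))/2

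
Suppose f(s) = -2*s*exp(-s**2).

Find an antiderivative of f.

The substitution u = -s**2 works: f is exactly (dF/du)*(du/ds) for that inner function.
Check: d/ds[exp(-s**2)] = -2*s*exp(-s**2) = f(s).

An antiderivative is F(s) = exp(-s**2).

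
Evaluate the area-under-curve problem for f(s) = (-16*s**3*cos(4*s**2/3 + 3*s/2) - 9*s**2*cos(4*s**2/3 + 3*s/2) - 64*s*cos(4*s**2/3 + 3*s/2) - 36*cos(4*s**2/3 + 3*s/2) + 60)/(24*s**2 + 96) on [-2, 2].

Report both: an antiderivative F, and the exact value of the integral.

Antiderivative: F(s) = (-sin(4*s**2/3 + 3*s/2) + 5*atan(s/2))/4; value = -sin(25/3)/4 + sin(7/3)/4 + 5*pi/8

A first test for any F(s): its s-derivative must equal f(s) identically.
F(s) = (-sin(4*s**2/3 + 3*s/2) + 5*atan(s/2))/4 is an antiderivative of f.
Check: d/ds[(-sin(4*s**2/3 + 3*s/2) + 5*atan(s/2))/4] = (-16*s**3*cos(4*s**2/3 + 3*s/2) - 9*s**2*cos(4*s**2/3 + 3*s/2) - 64*s*cos(4*s**2/3 + 3*s/2) - 36*cos(4*s**2/3 + 3*s/2) + 60)/(24*s**2 + 96) = f(s).
F(2) = -sin(25/3)/4 + 5*pi/16; F(-2) = -5*pi/16 - sin(7/3)/4.
Integral = F(2) - F(-2) = -sin(25/3)/4 + sin(7/3)/4 + 5*pi/8.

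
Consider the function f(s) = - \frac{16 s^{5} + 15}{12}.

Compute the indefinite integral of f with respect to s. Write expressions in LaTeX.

A candidate is checked by its d/ds: the result must match f(s).
Check: d/ds[- \frac{2 s^{6}}{9} - \frac{5 s}{4}] = - \frac{4 s^{5}}{3} - \frac{5}{4}, which equals f(s).

F(s) = - \frac{2 s^{6}}{9} - \frac{5 s}{4} + C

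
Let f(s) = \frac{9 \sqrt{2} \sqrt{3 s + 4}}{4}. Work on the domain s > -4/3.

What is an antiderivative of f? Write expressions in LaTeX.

Differentiate the proposed F(s) back; it has to land on f(s) exactly.
Check: d/ds[\frac{\sqrt{2} \left(3 s \sqrt{3 s + 4} + 4 \sqrt{3 s + 4}\right)}{2}] = \frac{27 \sqrt{2} s + 36 \sqrt{2}}{4 \sqrt{3 s + 4}}, which equals f(s).

An antiderivative is F(s) = \frac{\sqrt{2} \left(3 s \sqrt{3 s + 4} + 4 \sqrt{3 s + 4}\right)}{2}.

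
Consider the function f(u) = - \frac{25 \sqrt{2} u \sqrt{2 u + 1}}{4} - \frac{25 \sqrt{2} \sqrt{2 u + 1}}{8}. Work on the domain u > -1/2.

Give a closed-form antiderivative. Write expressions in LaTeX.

The integrand splits into summands that can be handled one at a time.
Check: d/du[- 5 \left(u + \frac{1}{2}\right)^{\frac{5}{2}}] = \frac{\sqrt{2} \left(- 50 u \sqrt{2 u + 1} - 25 \sqrt{2 u + 1}\right)}{8}, which equals f(u).

An antiderivative is F(u) = - 5 \left(u + \frac{1}{2}\right)^{\frac{5}{2}}.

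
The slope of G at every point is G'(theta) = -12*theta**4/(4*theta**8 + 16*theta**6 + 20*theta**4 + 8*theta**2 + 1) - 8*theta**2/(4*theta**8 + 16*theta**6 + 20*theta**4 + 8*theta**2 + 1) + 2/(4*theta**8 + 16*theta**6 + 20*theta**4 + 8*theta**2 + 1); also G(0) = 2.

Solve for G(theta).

Recognize the product-rule pattern: G'(theta) = u'v + uv' with u = theta, v = 1/(theta**4 + 2*theta**2 + 1/2), so integration by parts undoes it.
A general antiderivative is theta/(theta**4 + 2*theta**2 + 1/2) + C.
The condition gives C = 2 - (0) = 2.
So G(theta) = theta/(theta**4 + 2*theta**2 + 1/2) + 2.
Check: d/dtheta[theta/(theta**4 + 2*theta**2 + 1/2) + 2] = (-12*theta**4 - 8*theta**2 + 2)/(4*theta**8 + 16*theta**6 + 20*theta**4 + 8*theta**2 + 1), which equals G'(theta).

G(theta) = theta/(theta**4 + 2*theta**2 + 1/2) + 2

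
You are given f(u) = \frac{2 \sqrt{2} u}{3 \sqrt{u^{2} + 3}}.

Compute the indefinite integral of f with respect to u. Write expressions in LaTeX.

F(u) = \frac{2 \sqrt{2 u^{2} + 6}}{3} + C

The substitution w = 2 u^{2} + 6 works: f is exactly (dF/dw)*(dw/du) for that inner function.
Check: d/du[\frac{2 \sqrt{2 u^{2} + 6}}{3}] = \frac{2 \sqrt{2} u}{3 \sqrt{u^{2} + 3}} = f(u).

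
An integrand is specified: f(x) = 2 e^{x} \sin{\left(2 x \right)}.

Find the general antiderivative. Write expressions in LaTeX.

Check any antiderivative F(x) by computing F'(x) and comparing it with f(x).
Check: d/dx[\frac{2 e^{x} \sin{\left(2 x \right)}}{5} - \frac{4 e^{x} \cos{\left(2 x \right)}}{5}] = 2 e^{x} \sin{\left(2 x \right)} = f(x).

F(x) = \frac{2 e^{x} \sin{\left(2 x \right)}}{5} - \frac{4 e^{x} \cos{\left(2 x \right)}}{5} + C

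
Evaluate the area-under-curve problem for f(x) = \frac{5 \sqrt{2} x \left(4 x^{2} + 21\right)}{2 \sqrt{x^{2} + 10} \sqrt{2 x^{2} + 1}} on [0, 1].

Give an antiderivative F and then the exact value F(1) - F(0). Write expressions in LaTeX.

Antiderivative: F(x) = 5 \sqrt{\frac{x^{2}}{2} + 5} \sqrt{2 x^{2} + 1}; value = - 5 \sqrt{5} + \frac{5 \sqrt{66}}{2}

f has the shape u'v + uv' for u = 5 \sqrt{2 x^{2} + 1} and v = \sqrt{\frac{x^{2}}{2} + 5} — it is the derivative of the product u*v.
F(x) = 5 \sqrt{\frac{x^{2}}{2} + 5} \sqrt{2 x^{2} + 1} is an antiderivative of f.
Check: d/dx[5 \sqrt{\frac{x^{2}}{2} + 5} \sqrt{2 x^{2} + 1}] = \frac{\sqrt{2} \left(20 x^{3} + 105 x\right)}{2 \sqrt{x^{2} + 10} \sqrt{2 x^{2} + 1}}, which equals f(x).
F(1) = \frac{5 \sqrt{66}}{2}; F(0) = 5 \sqrt{5}.
Integral = F(1) - F(0) = - 5 \sqrt{5} + \frac{5 \sqrt{66}}{2}.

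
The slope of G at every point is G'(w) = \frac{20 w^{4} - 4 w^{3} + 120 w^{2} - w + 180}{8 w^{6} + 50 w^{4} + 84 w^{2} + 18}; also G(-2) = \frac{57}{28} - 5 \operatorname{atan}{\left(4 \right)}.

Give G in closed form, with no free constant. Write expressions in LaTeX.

Differentiate the proposed G(w) back; it has to land on the given G'(w).
A general antiderivative is 5 \operatorname{atan}{\left(2 w \right)} + \frac{1}{4 \left(w^{2} + 3\right)} + C.
The condition gives C = \frac{57}{28} - 5 \operatorname{atan}{\left(4 \right)} - (\frac{1}{28} - 5 \operatorname{atan}{\left(4 \right)}) = 2.
So G(w) = \frac{20 w^{2} \operatorname{atan}{\left(2 w \right)} + 8 w^{2} + 60 \operatorname{atan}{\left(2 w \right)} + 25}{4 \left(w^{2} + 3\right)}.
Check: d/dw[\frac{20 w^{2} \operatorname{atan}{\left(2 w \right)} + 8 w^{2} + 60 \operatorname{atan}{\left(2 w \right)} + 25}{4 \left(w^{2} + 3\right)}] = \frac{20 w^{4} - 4 w^{3} + 120 w^{2} - w + 180}{8 w^{6} + 50 w^{4} + 84 w^{2} + 18} = G'(w).

G(w) = \frac{20 w^{2} \operatorname{atan}{\left(2 w \right)} + 8 w^{2} + 60 \operatorname{atan}{\left(2 w \right)} + 25}{4 \left(w^{2} + 3\right)}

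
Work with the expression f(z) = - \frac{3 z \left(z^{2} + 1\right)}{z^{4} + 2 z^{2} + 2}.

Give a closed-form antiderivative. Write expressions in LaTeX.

An antiderivative is F(z) = - \frac{3 \log{\left(z^{4} + 2 z^{2} + 2 \right)}}{4}.

f matches the chain-rule pattern g'(h)*h' with inner function h(z) = z^{4} + 2 z^{2} + 2; substituting u = h(z) collapses the integral.
Check: d/dz[- \frac{3 \log{\left(z^{4} + 2 z^{2} + 2 \right)}}{4}] = \frac{- 3 z^{3} - 3 z}{z^{4} + 2 z^{2} + 2}, which equals f(z).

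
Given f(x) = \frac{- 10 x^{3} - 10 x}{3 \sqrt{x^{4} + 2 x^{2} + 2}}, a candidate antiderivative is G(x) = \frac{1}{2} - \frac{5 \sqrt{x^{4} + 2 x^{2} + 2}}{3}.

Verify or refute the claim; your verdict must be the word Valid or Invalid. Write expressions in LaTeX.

d/dx[G] = \frac{- 10 x^{3} - 10 x}{3 \sqrt{x^{4} + 2 x^{2} + 2}}
This equals f(x) exactly, so the claim holds.

Valid - the claim checks out under differentiation.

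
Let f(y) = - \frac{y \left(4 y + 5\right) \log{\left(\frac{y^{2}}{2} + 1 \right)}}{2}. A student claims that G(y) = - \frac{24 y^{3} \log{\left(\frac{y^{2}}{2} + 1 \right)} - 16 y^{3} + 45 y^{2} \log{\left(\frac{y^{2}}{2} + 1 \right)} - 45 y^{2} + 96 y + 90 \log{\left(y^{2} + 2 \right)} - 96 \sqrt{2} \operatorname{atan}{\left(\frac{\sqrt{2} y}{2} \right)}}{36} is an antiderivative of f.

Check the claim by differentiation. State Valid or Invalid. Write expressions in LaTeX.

Valid - the claim checks out under differentiation.

d/dy[G] = - 2 y^{2} \log{\left(\frac{y^{2}}{2} + 1 \right)} - \frac{5 y \log{\left(\frac{y^{2}}{2} + 1 \right)}}{2}
This equals f(y) exactly, so the claim holds.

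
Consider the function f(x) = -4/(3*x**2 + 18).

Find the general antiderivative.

Differentiate the proposed F(x) back; it has to land on f(x) exactly.
Check: d/dx[-2*sqrt(6)*atan(sqrt(6)*x/6)/9] = -4/(3*x**2 + 18) = f(x).

F(x) = -2*sqrt(6)*atan(sqrt(6)*x/6)/9 + C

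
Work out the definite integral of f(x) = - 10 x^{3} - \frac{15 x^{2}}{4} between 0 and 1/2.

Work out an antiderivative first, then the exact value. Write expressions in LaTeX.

Antiderivative: F(x) = \frac{- 10 x^{4} - 5 x^{3} - 8}{4}; value = - \frac{5}{16}

The integrand splits into summands that can be handled one at a time.
F(x) = \frac{- 10 x^{4} - 5 x^{3} - 8}{4} is an antiderivative of f.
Check: d/dx[\frac{- 10 x^{4} - 5 x^{3} - 8}{4}] = - 10 x^{3} - \frac{15 x^{2}}{4} = f(x).
F(1/2) = - \frac{37}{16}; F(0) = -2.
Integral = F(1/2) - F(0) = - \frac{5}{16}.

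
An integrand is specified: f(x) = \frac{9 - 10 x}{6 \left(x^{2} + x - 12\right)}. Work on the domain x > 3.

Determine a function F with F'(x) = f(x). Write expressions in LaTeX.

An antiderivative is F(x) = - \frac{3 \log{\left(x - 3 \right)} + 7 \log{\left(x + 4 \right)}}{6}.

Factor the denominator (6 \left(x - 3\right) \left(x + 4\right)) and decompose: f = - \frac{7}{6 \left(x + 4\right)} - \frac{1}{2 \left(x - 3\right)}; each piece integrates to a log, atan, or power term.
Check: d/dx[- \frac{3 \log{\left(x - 3 \right)} + 7 \log{\left(x + 4 \right)}}{6}] = \frac{9 - 10 x}{6 x^{2} + 6 x - 72}, which equals f(x).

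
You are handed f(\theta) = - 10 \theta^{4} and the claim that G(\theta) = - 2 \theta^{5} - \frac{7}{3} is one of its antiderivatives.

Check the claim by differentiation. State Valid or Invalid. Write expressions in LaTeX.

d/d\theta[G] = - 10 \theta^{4}
This equals f(\theta) exactly, so the claim holds.

Valid: G'(\theta) = f(\theta).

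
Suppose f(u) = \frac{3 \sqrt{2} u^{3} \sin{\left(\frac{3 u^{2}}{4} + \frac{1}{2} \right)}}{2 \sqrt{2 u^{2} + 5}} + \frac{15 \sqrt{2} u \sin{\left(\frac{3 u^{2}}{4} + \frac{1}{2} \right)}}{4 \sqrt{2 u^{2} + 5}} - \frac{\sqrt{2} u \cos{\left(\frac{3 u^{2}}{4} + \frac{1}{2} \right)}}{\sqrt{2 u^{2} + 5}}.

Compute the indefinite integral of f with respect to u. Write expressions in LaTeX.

F(u) = - \frac{\sqrt{2} \sqrt{2 u^{2} + 5} \cos{\left(\frac{3 u^{2}}{4} + \frac{1}{2} \right)}}{2} + C

f has the shape v'r + vr' for v = - \sqrt{u^{2} + \frac{5}{2}} and r = \cos{\left(\frac{3 u^{2}}{4} + \frac{1}{2} \right)} — it is the derivative of the product v*r.
Check: d/du[- \frac{\sqrt{2} \sqrt{2 u^{2} + 5} \cos{\left(\frac{3 u^{2}}{4} + \frac{1}{2} \right)}}{2}] = \frac{6 \sqrt{2} u^{3} \sin{\left(\frac{3 u^{2}}{4} + \frac{1}{2} \right)} + 15 \sqrt{2} u \sin{\left(\frac{3 u^{2}}{4} + \frac{1}{2} \right)} - 4 \sqrt{2} u \cos{\left(\frac{3 u^{2}}{4} + \frac{1}{2} \right)}}{4 \sqrt{2 u^{2} + 5}}, which equals f(u).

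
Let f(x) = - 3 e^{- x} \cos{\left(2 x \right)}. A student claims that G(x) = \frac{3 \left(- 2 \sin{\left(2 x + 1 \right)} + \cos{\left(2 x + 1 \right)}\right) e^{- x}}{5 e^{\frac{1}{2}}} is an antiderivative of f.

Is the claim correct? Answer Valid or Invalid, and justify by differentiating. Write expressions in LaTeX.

Invalid: d/dx[G] - f = \frac{\left(3 e^{\frac{1}{2}} \cos{\left(2 x \right)} - 3 \cos{\left(2 x + 1 \right)}\right) e^{- x}}{e^{\frac{1}{2}}}, which is not 0.

d/dx[G] = - \frac{3 e^{- x} \cos{\left(2 x + 1 \right)}}{e^{\frac{1}{2}}}
d/dx[G] - f(x) = \frac{\left(3 e^{\frac{1}{2}} \cos{\left(2 x \right)} - 3 \cos{\left(2 x + 1 \right)}\right) e^{- x}}{e^{\frac{1}{2}}} != 0.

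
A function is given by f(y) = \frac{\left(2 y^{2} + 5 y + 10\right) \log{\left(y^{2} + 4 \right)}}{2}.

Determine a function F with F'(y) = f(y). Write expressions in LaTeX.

An antiderivative is F(y) = \frac{y^{3} \log{\left(y^{2} + 4 \right)}}{3} - \frac{2 y^{3}}{9} + \frac{5 y^{2} \log{\left(y^{2} + 4 \right)}}{4} - \frac{5 y^{2}}{4} + 5 y \log{\left(y^{2} + 4 \right)} - \frac{22 y}{3} + 5 \log{\left(y^{2} + 4 \right)} + \frac{44 \operatorname{atan}{\left(\frac{y}{2} \right)}}{3}.

Any candidate F(y) must reproduce f(y) exactly when differentiated.
Check: d/dy[\frac{y^{3} \log{\left(y^{2} + 4 \right)}}{3} - \frac{2 y^{3}}{9} + \frac{5 y^{2} \log{\left(y^{2} + 4 \right)}}{4} - \frac{5 y^{2}}{4} + 5 y \log{\left(y^{2} + 4 \right)} - \frac{22 y}{3} + 5 \log{\left(y^{2} + 4 \right)} + \frac{44 \operatorname{atan}{\left(\frac{y}{2} \right)}}{3}] = y^{2} \log{\left(y^{2} + 4 \right)} + \frac{5 y \log{\left(y^{2} + 4 \right)}}{2} + 5 \log{\left(y^{2} + 4 \right)}, which equals f(y).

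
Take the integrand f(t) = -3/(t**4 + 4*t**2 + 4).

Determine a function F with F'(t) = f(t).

An antiderivative is F(t) = (-3*sqrt(2)*t**2*atan(sqrt(2)*t/2) - 6*t - 6*sqrt(2)*atan(sqrt(2)*t/2))/(8*t**2 + 16).

Differentiate the proposed F(t) back; it has to land on f(t) exactly.
Check: d/dt[(-3*sqrt(2)*t**2*atan(sqrt(2)*t/2) - 6*t - 6*sqrt(2)*atan(sqrt(2)*t/2))/(8*t**2 + 16)] = -3/(t**4 + 4*t**2 + 4) = f(t).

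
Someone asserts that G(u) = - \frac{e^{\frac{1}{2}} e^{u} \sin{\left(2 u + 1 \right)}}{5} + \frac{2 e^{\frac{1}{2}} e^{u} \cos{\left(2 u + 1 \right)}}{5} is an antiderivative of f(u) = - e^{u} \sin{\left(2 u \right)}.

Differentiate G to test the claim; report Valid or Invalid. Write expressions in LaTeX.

Invalid: d/du[G] - f = e^{u} \sin{\left(2 u \right)} - e^{\frac{1}{2}} e^{u} \sin{\left(2 u + 1 \right)}, which is not 0.

d/du[G] = - e^{\frac{1}{2}} e^{u} \sin{\left(2 u + 1 \right)}
d/du[G] - f(u) = e^{u} \sin{\left(2 u \right)} - e^{\frac{1}{2}} e^{u} \sin{\left(2 u + 1 \right)} != 0.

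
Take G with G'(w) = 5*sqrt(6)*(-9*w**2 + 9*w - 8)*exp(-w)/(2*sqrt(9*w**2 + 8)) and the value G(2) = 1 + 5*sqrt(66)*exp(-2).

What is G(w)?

G(w) = (5*sqrt(6)*sqrt(9*w**2 + 8) + 2*exp(w))*exp(-w)/2

Recognize the product-rule pattern: G'(w) = u'v + uv' with u = 15*sqrt(3*w**2/2 + 4/3), v = exp(-w), so integration by parts undoes it.
A general antiderivative is 15*sqrt(3*w**2/2 + 4/3)*exp(-w) + C.
The condition gives C = 1 + 5*sqrt(66)*exp(-2) - (5*sqrt(66)*exp(-2)) = 1.
So G(w) = (5*sqrt(6)*sqrt(9*w**2 + 8) + 2*exp(w))*exp(-w)/2.
Check: d/dw[(5*sqrt(6)*sqrt(9*w**2 + 8) + 2*exp(w))*exp(-w)/2] = (-45*sqrt(6)*w**2 + 45*sqrt(6)*w - 40*sqrt(6))*exp(-w)/(2*sqrt(9*w**2 + 8)), which equals G'(w).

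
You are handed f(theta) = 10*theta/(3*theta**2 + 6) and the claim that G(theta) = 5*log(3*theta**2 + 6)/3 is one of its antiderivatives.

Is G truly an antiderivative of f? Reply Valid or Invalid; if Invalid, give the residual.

d/dtheta[G] = 10*theta/(3*theta**2 + 6)
This equals f(theta) exactly, so the claim holds.

Valid - the claim checks out under differentiation.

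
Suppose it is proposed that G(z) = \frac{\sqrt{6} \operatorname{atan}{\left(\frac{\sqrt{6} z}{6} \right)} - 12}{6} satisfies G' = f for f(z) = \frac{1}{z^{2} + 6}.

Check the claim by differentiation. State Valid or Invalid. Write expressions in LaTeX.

d/dz[G] = \frac{1}{z^{2} + 6}
This equals f(z) exactly, so the claim holds.

Valid - differentiating G returns exactly f.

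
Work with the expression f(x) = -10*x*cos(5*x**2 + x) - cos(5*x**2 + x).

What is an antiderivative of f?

An antiderivative is F(x) = -sin(5*x**2 + x).

The substitution u = 5*x**2 + x works: f is exactly (dF/du)*(du/dx) for that inner function.
Check: d/dx[-sin(5*x**2 + x)] = -10*x*cos(5*x**2 + x) - cos(5*x**2 + x) = f(x).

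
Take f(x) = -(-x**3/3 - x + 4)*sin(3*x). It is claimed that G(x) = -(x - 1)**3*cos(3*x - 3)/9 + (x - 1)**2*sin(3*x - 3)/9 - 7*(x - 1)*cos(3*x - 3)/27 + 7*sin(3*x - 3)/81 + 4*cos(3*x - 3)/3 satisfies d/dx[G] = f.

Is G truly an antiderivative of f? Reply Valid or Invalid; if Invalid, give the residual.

d/dx[G] = x**3*sin(3*x - 3)/3 - x**2*sin(3*x - 3) + 2*x*sin(3*x - 3) - 16*sin(3*x - 3)/3
d/dx[G] - f(x) = -x**3*sin(3*x)/3 + x**3*sin(3*x - 3)/3 - x**2*sin(3*x - 3) - x*sin(3*x) + 2*x*sin(3*x - 3) + 4*sin(3*x) - 16*sin(3*x - 3)/3 != 0.

Invalid: d/dx[G] - f = -x**3*sin(3*x)/3 + x**3*sin(3*x - 3)/3 - x**2*sin(3*x - 3) - x*sin(3*x) + 2*x*sin(3*x - 3) + 4*sin(3*x) - 16*sin(3*x - 3)/3, which is not 0.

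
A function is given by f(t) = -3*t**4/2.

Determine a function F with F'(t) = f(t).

Any candidate F(t) must reproduce f(t) exactly when differentiated.
Check: d/dt[-3*t**5/10] = -3*t**4/2 = f(t).

An antiderivative is F(t) = -3*t**5/10.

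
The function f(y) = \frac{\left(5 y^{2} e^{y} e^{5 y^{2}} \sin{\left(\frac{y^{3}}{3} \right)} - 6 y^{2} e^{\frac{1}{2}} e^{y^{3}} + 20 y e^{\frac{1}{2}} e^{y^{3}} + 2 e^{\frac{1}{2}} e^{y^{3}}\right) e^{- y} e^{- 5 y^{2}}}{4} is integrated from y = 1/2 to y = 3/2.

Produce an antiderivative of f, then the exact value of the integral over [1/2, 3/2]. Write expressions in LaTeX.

Antiderivative: F(y) = - \frac{5 \cos{\left(\frac{y^{3}}{3} \right)}}{4} - \frac{e^{\frac{1}{2}} e^{- y} e^{- 5 y^{2}} e^{y^{3}}}{2}; value = - \frac{5 \cos{\left(\frac{9}{8} \right)}}{4} - \frac{1}{2 e^{\frac{71}{8}}} + \frac{1}{2 e^{\frac{9}{8}}} + \frac{5 \cos{\left(\frac{1}{24} \right)}}{4}

Recover f(y) by differentiating a candidate F(y); any mismatch rules it out.
F(y) = - \frac{5 \cos{\left(\frac{y^{3}}{3} \right)}}{4} - \frac{e^{\frac{1}{2}} e^{- y} e^{- 5 y^{2}} e^{y^{3}}}{2} is an antiderivative of f.
Check: d/dy[- \frac{5 \cos{\left(\frac{y^{3}}{3} \right)}}{4} - \frac{e^{\frac{1}{2}} e^{- y} e^{- 5 y^{2}} e^{y^{3}}}{2}] = \frac{\left(5 y^{2} e^{y} e^{5 y^{2}} \sin{\left(\frac{y^{3}}{3} \right)} - 6 y^{2} e^{\frac{1}{2}} e^{y^{3}} + 20 y e^{\frac{1}{2}} e^{y^{3}} + 2 e^{\frac{1}{2}} e^{y^{3}}\right) e^{- y} e^{- 5 y^{2}}}{4} = f(y).
F(3/2) = - \frac{5 \cos{\left(\frac{9}{8} \right)}}{4} - \frac{1}{2 e^{\frac{71}{8}}}; F(1/2) = - \frac{5 \cos{\left(\frac{1}{24} \right)}}{4} - \frac{1}{2 e^{\frac{9}{8}}}.
Integral = F(3/2) - F(1/2) = - \frac{5 \cos{\left(\frac{9}{8} \right)}}{4} - \frac{1}{2 e^{\frac{71}{8}}} + \frac{1}{2 e^{\frac{9}{8}}} + \frac{5 \cos{\left(\frac{1}{24} \right)}}{4}.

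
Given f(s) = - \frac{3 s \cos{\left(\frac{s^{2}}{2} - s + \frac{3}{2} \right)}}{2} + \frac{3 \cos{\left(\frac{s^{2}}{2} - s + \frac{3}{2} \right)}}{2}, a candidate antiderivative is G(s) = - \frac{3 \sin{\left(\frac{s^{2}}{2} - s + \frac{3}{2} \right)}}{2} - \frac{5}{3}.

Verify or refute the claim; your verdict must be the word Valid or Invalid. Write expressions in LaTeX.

d/ds[G] = - \frac{3 s \cos{\left(\frac{s^{2}}{2} - s + \frac{3}{2} \right)}}{2} + \frac{3 \cos{\left(\frac{s^{2}}{2} - s + \frac{3}{2} \right)}}{2}
This equals f(s) exactly, so the claim holds.

Valid - differentiating G returns exactly f.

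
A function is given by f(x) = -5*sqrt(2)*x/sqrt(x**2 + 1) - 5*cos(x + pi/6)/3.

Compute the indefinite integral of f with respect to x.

F(x) = -5*sqrt(2)*sqrt(x**2 + 1) - 5*sin(x + pi/6)/3 + C

Integrate term by term and add the pieces.
Check: d/dx[-5*sqrt(2)*sqrt(x**2 + 1) - 5*sin(x + pi/6)/3] = (-15*sqrt(2)*x - 5*sqrt(x**2 + 1)*cos(x + pi/6))/(3*sqrt(x**2 + 1)), which equals f(x).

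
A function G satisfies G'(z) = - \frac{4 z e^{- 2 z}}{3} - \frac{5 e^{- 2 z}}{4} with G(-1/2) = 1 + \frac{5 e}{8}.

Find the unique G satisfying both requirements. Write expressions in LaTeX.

G(z) = \frac{\left(16 z + 24 e^{2 z} + 23\right) e^{- 2 z}}{24}

Recognize the product-rule pattern: G'(z) = u'v + uv' with u = \frac{2 z}{3} + \frac{23}{24}, v = e^{- 2 z}, so integration by parts undoes it.
A general antiderivative is \frac{\left(16 z + 23\right) e^{- 2 z}}{24} + C.
The condition gives C = 1 + \frac{5 e}{8} - (\frac{5 e}{8}) = 1.
So G(z) = \frac{\left(16 z + 24 e^{2 z} + 23\right) e^{- 2 z}}{24}.
Check: d/dz[\frac{\left(16 z + 24 e^{2 z} + 23\right) e^{- 2 z}}{24}] = \frac{\left(- 16 z - 15\right) e^{- 2 z}}{12}, which equals G'(z).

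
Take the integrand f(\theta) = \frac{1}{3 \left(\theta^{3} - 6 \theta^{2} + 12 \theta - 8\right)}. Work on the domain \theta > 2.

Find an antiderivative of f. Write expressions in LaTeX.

An antiderivative is F(\theta) = - \frac{2}{3 \left(2 \theta - 4\right)^{2}}.

Differentiate the proposed F(\theta) back; it has to land on f(\theta) exactly.
Check: d/d\theta[- \frac{2}{3 \left(2 \theta - 4\right)^{2}}] = \frac{1}{3 \theta^{3} - 18 \theta^{2} + 36 \theta - 24}, which equals f(\theta).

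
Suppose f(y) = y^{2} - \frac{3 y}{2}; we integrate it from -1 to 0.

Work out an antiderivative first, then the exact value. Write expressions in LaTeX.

Integrate term by term and add the pieces.
F(y) = \frac{y^{3}}{3} - \frac{3 y^{2}}{4} is an antiderivative of f.
Check: d/dy[\frac{y^{3}}{3} - \frac{3 y^{2}}{4}] = y^{2} - \frac{3 y}{2} = f(y).
F(0) = 0; F(-1) = - \frac{13}{12}.
Integral = F(0) - F(-1) = \frac{13}{12}.

Antiderivative: F(y) = \frac{y^{3}}{3} - \frac{3 y^{2}}{4}; value = \frac{13}{12}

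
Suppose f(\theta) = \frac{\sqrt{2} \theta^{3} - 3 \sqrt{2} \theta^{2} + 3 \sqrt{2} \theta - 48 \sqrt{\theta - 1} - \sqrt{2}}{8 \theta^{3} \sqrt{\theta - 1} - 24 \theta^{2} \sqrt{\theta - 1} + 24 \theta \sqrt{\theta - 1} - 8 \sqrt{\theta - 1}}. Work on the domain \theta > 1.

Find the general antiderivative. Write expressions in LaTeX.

F(\theta) = \frac{\sqrt{2 \theta - 2}}{4} + \frac{3}{\left(\theta - 1\right)^{2}} + C

A candidate is checked by its d/d\theta: the result must match f(\theta).
Check: d/d\theta[\frac{\sqrt{2 \theta - 2}}{4} + \frac{3}{\left(\theta - 1\right)^{2}}] = \frac{\sqrt{2} \theta^{3} - 3 \sqrt{2} \theta^{2} + 3 \sqrt{2} \theta - 48 \sqrt{\theta - 1} - \sqrt{2}}{8 \theta^{3} \sqrt{\theta - 1} - 24 \theta^{2} \sqrt{\theta - 1} + 24 \theta \sqrt{\theta - 1} - 8 \sqrt{\theta - 1}} = f(\theta).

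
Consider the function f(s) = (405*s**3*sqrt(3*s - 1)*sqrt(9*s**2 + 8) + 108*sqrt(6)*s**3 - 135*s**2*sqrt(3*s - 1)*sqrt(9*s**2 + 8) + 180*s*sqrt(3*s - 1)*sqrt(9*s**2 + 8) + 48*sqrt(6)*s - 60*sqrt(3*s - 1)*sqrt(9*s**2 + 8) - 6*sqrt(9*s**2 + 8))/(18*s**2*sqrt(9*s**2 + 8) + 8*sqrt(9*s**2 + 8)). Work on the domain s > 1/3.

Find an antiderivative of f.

A candidate is checked by its d/ds: the result must match f(s).
Check: d/ds[9*s**2*sqrt(3*s - 1) - 6*s*sqrt(3*s - 1) + sqrt(3*s - 1) + 2*sqrt(6)*sqrt(9*s**2 + 8)/3 - atan(3*s/2)/2] = (1215*s**4*sqrt(9*s**2 + 8) + 108*sqrt(6)*s**3*sqrt(3*s - 1) - 810*s**3*sqrt(9*s**2 + 8) + 675*s**2*sqrt(9*s**2 + 8) + 48*sqrt(6)*s*sqrt(3*s - 1) - 360*s*sqrt(9*s**2 + 8) - 6*sqrt(3*s - 1)*sqrt(9*s**2 + 8) + 60*sqrt(9*s**2 + 8))/(18*s**2*sqrt(3*s - 1)*sqrt(9*s**2 + 8) + 8*sqrt(3*s - 1)*sqrt(9*s**2 + 8)), which equals f(s).

An antiderivative is F(s) = 9*s**2*sqrt(3*s - 1) - 6*s*sqrt(3*s - 1) + sqrt(3*s - 1) + 2*sqrt(6)*sqrt(9*s**2 + 8)/3 - atan(3*s/2)/2.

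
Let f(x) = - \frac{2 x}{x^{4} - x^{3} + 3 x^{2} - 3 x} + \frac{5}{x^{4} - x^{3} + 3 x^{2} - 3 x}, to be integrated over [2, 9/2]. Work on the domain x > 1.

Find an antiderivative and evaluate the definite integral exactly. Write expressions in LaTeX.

Factor the denominator (x \left(x - 1\right) \left(x^{2} + 3\right)) and decompose: f = \frac{11 x - 9}{12 \left(x^{2} + 3\right)} + \frac{3}{4 \left(x - 1\right)} - \frac{5}{3 x}; each piece integrates to a log, atan, or power term.
F(x) = - \frac{5 \log{\left(x \right)}}{3} + \frac{3 \log{\left(x - 1 \right)}}{4} + \frac{11 \log{\left(x^{2} + 3 \right)}}{24} - \frac{\sqrt{3} \operatorname{atan}{\left(\frac{\sqrt{3} x}{3} \right)}}{4} is an antiderivative of f.
Check: d/dx[- \frac{5 \log{\left(x \right)}}{3} + \frac{3 \log{\left(x - 1 \right)}}{4} + \frac{11 \log{\left(x^{2} + 3 \right)}}{24} - \frac{\sqrt{3} \operatorname{atan}{\left(\frac{\sqrt{3} x}{3} \right)}}{4}] = \frac{5 - 2 x}{x^{4} - x^{3} + 3 x^{2} - 3 x}, which equals f(x).
F(9/2) = - \frac{5 \log{\left(\frac{9}{2} \right)}}{3} - \frac{\sqrt{3} \operatorname{atan}{\left(\frac{3 \sqrt{3}}{2} \right)}}{4} + \frac{3 \log{\left(\frac{7}{2} \right)}}{4} + \frac{11 \log{\left(\frac{93}{4} \right)}}{24}; F(2) = - \frac{5 \log{\left(2 \right)}}{3} - \frac{\sqrt{3} \operatorname{atan}{\left(\frac{2 \sqrt{3}}{3} \right)}}{4} + \frac{11 \log{\left(7 \right)}}{24}.
Integral = F(9/2) - F(2) = - \frac{5 \log{\left(\frac{9}{2} \right)}}{3} - \frac{11 \log{\left(7 \right)}}{24} - \frac{\sqrt{3} \operatorname{atan}{\left(\frac{3 \sqrt{3}}{2} \right)}}{4} + \frac{\sqrt{3} \operatorname{atan}{\left(\frac{2 \sqrt{3}}{3} \right)}}{4} + \frac{3 \log{\left(\frac{7}{2} \right)}}{4} + \frac{5 \log{\left(2 \right)}}{3} + \frac{11 \log{\left(\frac{93}{4} \right)}}{24}.

Antiderivative: F(x) = - \frac{5 \log{\left(x \right)}}{3} + \frac{3 \log{\left(x - 1 \right)}}{4} + \frac{11 \log{\left(x^{2} + 3 \right)}}{24} - \frac{\sqrt{3} \operatorname{atan}{\left(\frac{\sqrt{3} x}{3} \right)}}{4}; value = - \frac{5 \log{\left(\frac{9}{2} \right)}}{3} - \frac{11 \log{\left(7 \right)}}{24} - \frac{\sqrt{3} \operatorname{atan}{\left(\frac{3 \sqrt{3}}{2} \right)}}{4} + \frac{\sqrt{3} \operatorname{atan}{\left(\frac{2 \sqrt{3}}{3} \right)}}{4} + \frac{3 \log{\left(\frac{7}{2} \right)}}{4} + \frac{5 \log{\left(2 \right)}}{3} + \frac{11 \log{\left(\frac{93}{4} \right)}}{24}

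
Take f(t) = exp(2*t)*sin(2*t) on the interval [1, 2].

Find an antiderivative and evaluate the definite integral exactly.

Antiderivative: F(t) = (sin(2*t) - cos(2*t))*exp(2*t)/4; value = exp(4)*sin(4)/4 - exp(2)*sin(2)/4 + exp(2)*cos(2)/4 - exp(4)*cos(4)/4

Since d/dt undoes antidifferentiation here, F'(t) = f(t) is required of F(t).
F(t) = (sin(2*t) - cos(2*t))*exp(2*t)/4 is an antiderivative of f.
Check: d/dt[(sin(2*t) - cos(2*t))*exp(2*t)/4] = exp(2*t)*sin(2*t) = f(t).
F(2) = exp(4)*sin(4)/4 - exp(4)*cos(4)/4; F(1) = -exp(2)*cos(2)/4 + exp(2)*sin(2)/4.
Integral = F(2) - F(1) = exp(4)*sin(4)/4 - exp(2)*sin(2)/4 + exp(2)*cos(2)/4 - exp(4)*cos(4)/4.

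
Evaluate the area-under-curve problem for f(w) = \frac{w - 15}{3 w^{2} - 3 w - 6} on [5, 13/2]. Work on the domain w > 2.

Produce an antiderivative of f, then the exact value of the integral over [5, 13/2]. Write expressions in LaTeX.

Factor the denominator (3 \left(w - 2\right) \left(w + 1\right)) and decompose: f = \frac{16}{9 \left(w + 1\right)} - \frac{13}{9 \left(w - 2\right)}; each piece integrates to a log, atan, or power term.
F(w) = - \frac{13 \log{\left(w - 2 \right)}}{9} + \frac{16 \log{\left(w + 1 \right)}}{9} is an antiderivative of f.
Check: d/dw[- \frac{13 \log{\left(w - 2 \right)}}{9} + \frac{16 \log{\left(w + 1 \right)}}{9}] = \frac{w - 15}{3 w^{2} - 3 w - 6} = f(w).
F(13/2) = - \frac{13 \log{\left(\frac{9}{2} \right)}}{9} + \frac{16 \log{\left(\frac{15}{2} \right)}}{9}; F(5) = - \frac{13 \log{\left(3 \right)}}{9} + \frac{16 \log{\left(6 \right)}}{9}.
Integral = F(13/2) - F(5) = - \frac{16 \log{\left(6 \right)}}{9} - \frac{13 \log{\left(\frac{9}{2} \right)}}{9} + \frac{13 \log{\left(3 \right)}}{9} + \frac{16 \log{\left(\frac{15}{2} \right)}}{9}.

Antiderivative: F(w) = - \frac{13 \log{\left(w - 2 \right)}}{9} + \frac{16 \log{\left(w + 1 \right)}}{9}; value = - \frac{16 \log{\left(6 \right)}}{9} - \frac{13 \log{\left(\frac{9}{2} \right)}}{9} + \frac{13 \log{\left(3 \right)}}{9} + \frac{16 \log{\left(\frac{15}{2} \right)}}{9}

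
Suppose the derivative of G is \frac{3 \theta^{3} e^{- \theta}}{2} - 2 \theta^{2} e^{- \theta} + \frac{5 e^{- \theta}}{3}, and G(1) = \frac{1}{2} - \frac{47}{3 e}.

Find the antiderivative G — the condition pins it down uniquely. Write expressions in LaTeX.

G'(\theta) has the shape u'v + uv' for u = - \frac{3 \theta^{3}}{2} - \frac{5 \theta^{2}}{2} - 5 \theta - \frac{20}{3} and v = e^{- \theta} — it is the derivative of the product u*v.
A general antiderivative is \frac{\left(- 9 \theta^{3} - 15 \theta^{2} - 30 \theta - 40\right) e^{- \theta}}{6} + C.
The condition gives C = \frac{1}{2} - \frac{47}{3 e} - (- \frac{47}{3 e}) = \frac{1}{2}.
So G(\theta) = \frac{\left(- 9 \theta^{3} - 15 \theta^{2} - 30 \theta + 3 e^{\theta} - 40\right) e^{- \theta}}{6}.
Check: d/d\theta[\frac{\left(- 9 \theta^{3} - 15 \theta^{2} - 30 \theta + 3 e^{\theta} - 40\right) e^{- \theta}}{6}] = \frac{\left(9 \theta^{3} - 12 \theta^{2} + 10\right) e^{- \theta}}{6}, which equals G'(\theta).

G(\theta) = \frac{\left(- 9 \theta^{3} - 15 \theta^{2} - 30 \theta + 3 e^{\theta} - 40\right) e^{- \theta}}{6}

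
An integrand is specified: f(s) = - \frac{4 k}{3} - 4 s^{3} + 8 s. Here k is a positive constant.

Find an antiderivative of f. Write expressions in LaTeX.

An antiderivative is F(s) = - \frac{4 k s}{3} - \left(2 - s^{2}\right)^{2}.

Integrate term by term and add the pieces.
Check: d/ds[- \frac{4 k s}{3} - \left(2 - s^{2}\right)^{2}] = - \frac{4 k}{3} - 4 s^{3} + 8 s = f(s).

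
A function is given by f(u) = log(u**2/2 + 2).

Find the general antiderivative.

Differentiate the proposed F(u) back; it has to land on f(u) exactly.
Check: d/du[u*log(u**2/2 + 2) - 2*u + 4*atan(u/2)] = log(u**2/2 + 2) = f(u).

F(u) = u*log(u**2/2 + 2) - 2*u + 4*atan(u/2) + C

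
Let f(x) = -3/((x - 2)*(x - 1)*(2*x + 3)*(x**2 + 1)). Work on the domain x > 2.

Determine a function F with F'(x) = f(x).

An antiderivative is F(x) = -3*(52*log(x - 2) - 182*log(x - 1) + 32*log(x + 3/2) + 49*log(x**2 + 1) + 126*atan(x))/1820.

The denominator factors as (x - 2)*(x - 1)*(2*x + 3)*(x**2 + 1); partial fractions split f into directly integrable pieces: -3*(7*x + 9)/(130*(x**2 + 1)) - 48/(455*(2*x + 3)) + 3/(10*(x - 1)) - 3/(35*(x - 2)).
Check: d/dx[-3*(52*log(x - 2) - 182*log(x - 1) + 32*log(x + 3/2) + 49*log(x**2 + 1) + 126*atan(x))/1820] = -3/(2*x**5 - 3*x**4 - 3*x**3 + 3*x**2 - 5*x + 6), which equals f(x).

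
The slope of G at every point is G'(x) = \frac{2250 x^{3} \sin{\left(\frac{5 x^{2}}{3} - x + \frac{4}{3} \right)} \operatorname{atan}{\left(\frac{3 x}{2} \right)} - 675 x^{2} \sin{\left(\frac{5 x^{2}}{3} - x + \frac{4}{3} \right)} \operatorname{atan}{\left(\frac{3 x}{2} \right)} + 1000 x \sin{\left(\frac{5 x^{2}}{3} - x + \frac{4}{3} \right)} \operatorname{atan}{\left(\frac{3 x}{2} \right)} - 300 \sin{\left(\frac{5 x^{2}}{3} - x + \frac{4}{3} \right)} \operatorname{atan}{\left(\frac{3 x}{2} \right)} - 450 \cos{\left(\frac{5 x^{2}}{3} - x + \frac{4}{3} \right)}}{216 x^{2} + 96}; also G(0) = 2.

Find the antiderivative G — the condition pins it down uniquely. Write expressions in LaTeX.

Recognize the product-rule pattern: G'(x) = u'v + uv' with u = - \frac{25 \operatorname{atan}{\left(\frac{3 x}{2} \right)}}{8}, v = \cos{\left(\frac{5 x^{2}}{3} - x + \frac{4}{3} \right)}, so integration by parts undoes it.
A general antiderivative is - \frac{25 \cos{\left(\frac{5 x^{2}}{3} - x + \frac{4}{3} \right)} \operatorname{atan}{\left(\frac{3 x}{2} \right)}}{8} + C.
The condition gives C = 2 - (0) = 2.
So G(x) = \frac{- 25 \cos{\left(\frac{5 x^{2}}{3} - x + \frac{4}{3} \right)} \operatorname{atan}{\left(\frac{3 x}{2} \right)} + 16}{8}.
Check: d/dx[\frac{- 25 \cos{\left(\frac{5 x^{2}}{3} - x + \frac{4}{3} \right)} \operatorname{atan}{\left(\frac{3 x}{2} \right)} + 16}{8}] = \frac{2250 x^{3} \sin{\left(\frac{5 x^{2}}{3} - x + \frac{4}{3} \right)} \operatorname{atan}{\left(\frac{3 x}{2} \right)} - 675 x^{2} \sin{\left(\frac{5 x^{2}}{3} - x + \frac{4}{3} \right)} \operatorname{atan}{\left(\frac{3 x}{2} \right)} + 1000 x \sin{\left(\frac{5 x^{2}}{3} - x + \frac{4}{3} \right)} \operatorname{atan}{\left(\frac{3 x}{2} \right)} - 300 \sin{\left(\frac{5 x^{2}}{3} - x + \frac{4}{3} \right)} \operatorname{atan}{\left(\frac{3 x}{2} \right)} - 450 \cos{\left(\frac{5 x^{2}}{3} - x + \frac{4}{3} \right)}}{216 x^{2} + 96} = G'(x).

G(x) = \frac{- 25 \cos{\left(\frac{5 x^{2}}{3} - x + \frac{4}{3} \right)} \operatorname{atan}{\left(\frac{3 x}{2} \right)} + 16}{8}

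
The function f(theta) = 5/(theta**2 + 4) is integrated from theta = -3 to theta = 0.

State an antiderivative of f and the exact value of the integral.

Antiderivative: F(theta) = 5*atan(theta/2)/2; value = 5*atan(3/2)/2

An antiderivative F(theta) passes only if d/dtheta[F] lands on f(theta) exactly.
F(theta) = 5*atan(theta/2)/2 is an antiderivative of f.
Check: d/dtheta[5*atan(theta/2)/2] = 5/(theta**2 + 4) = f(theta).
F(0) = 0; F(-3) = -5*atan(3/2)/2.
Integral = F(0) - F(-3) = 5*atan(3/2)/2.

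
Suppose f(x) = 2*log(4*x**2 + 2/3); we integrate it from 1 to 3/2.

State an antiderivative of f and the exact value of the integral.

Since d/dx undoes antidifferentiation here, F'(x) = f(x) is required of F(x).
F(x) = 2*(3*x*log(4*x**2 + 2/3) - 6*x + sqrt(6)*atan(sqrt(6)*x))/3 is an antiderivative of f.
Check: d/dx[2*(3*x*log(4*x**2 + 2/3) - 6*x + sqrt(6)*atan(sqrt(6)*x))/3] = 2*log(2*x**2 + 1/3) + 2*log(2), which equals f(x).
F(3/2) = -6 + 2*sqrt(6)*atan(3*sqrt(6)/2)/3 + 3*log(29/3); F(1) = -4 + 2*sqrt(6)*atan(sqrt(6))/3 + 2*log(14/3).
Integral = F(3/2) - F(1) = -2*log(14/3) - 2 - 2*sqrt(6)*atan(sqrt(6))/3 + 2*sqrt(6)*atan(3*sqrt(6)/2)/3 + 3*log(29/3).

Antiderivative: F(x) = 2*(3*x*log(4*x**2 + 2/3) - 6*x + sqrt(6)*atan(sqrt(6)*x))/3; value = -2*log(14/3) - 2 - 2*sqrt(6)*atan(sqrt(6))/3 + 2*sqrt(6)*atan(3*sqrt(6)/2)/3 + 3*log(29/3)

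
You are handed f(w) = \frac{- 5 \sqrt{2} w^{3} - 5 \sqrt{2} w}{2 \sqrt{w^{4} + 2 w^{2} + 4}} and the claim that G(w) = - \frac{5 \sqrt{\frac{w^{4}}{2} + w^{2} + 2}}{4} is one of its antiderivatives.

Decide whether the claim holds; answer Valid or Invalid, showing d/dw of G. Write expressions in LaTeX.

Invalid: d/dw[G] - f = \frac{5 \sqrt{2} w^{3} + 5 \sqrt{2} w}{4 \sqrt{w^{4} + 2 w^{2} + 4}}, which is not 0.

d/dw[G] = \frac{- 5 \sqrt{2} w^{3} - 5 \sqrt{2} w}{4 \sqrt{w^{4} + 2 w^{2} + 4}}
d/dw[G] - f(w) = \frac{5 \sqrt{2} w^{3} + 5 \sqrt{2} w}{4 \sqrt{w^{4} + 2 w^{2} + 4}} != 0.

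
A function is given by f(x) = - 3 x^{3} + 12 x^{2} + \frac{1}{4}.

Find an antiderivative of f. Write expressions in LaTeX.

The integrand splits into summands that can be handled one at a time.
Check: d/dx[\frac{- 3 x^{4} + 16 x^{3} + x + 1}{4}] = - 3 x^{3} + 12 x^{2} + \frac{1}{4} = f(x).

An antiderivative is F(x) = \frac{- 3 x^{4} + 16 x^{3} + x + 1}{4}.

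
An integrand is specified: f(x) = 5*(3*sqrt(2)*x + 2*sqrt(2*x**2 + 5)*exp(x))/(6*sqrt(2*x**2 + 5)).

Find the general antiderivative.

F(x) = 5*(3*sqrt(2)*sqrt(2*x**2 + 5) + 4*exp(x))/12 + C

Check any antiderivative F(x) by computing F'(x) and comparing it with f(x).
Check: d/dx[5*(3*sqrt(2)*sqrt(2*x**2 + 5) + 4*exp(x))/12] = (15*sqrt(2)*x + 10*sqrt(2*x**2 + 5)*exp(x))/(6*sqrt(2*x**2 + 5)), which equals f(x).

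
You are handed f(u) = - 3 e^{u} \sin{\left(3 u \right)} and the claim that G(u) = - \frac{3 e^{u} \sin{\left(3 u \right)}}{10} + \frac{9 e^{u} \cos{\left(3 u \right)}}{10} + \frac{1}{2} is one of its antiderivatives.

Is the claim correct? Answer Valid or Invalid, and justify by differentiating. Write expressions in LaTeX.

Valid: G'(u) = f(u).

d/du[G] = - 3 e^{u} \sin{\left(3 u \right)}
This equals f(u) exactly, so the claim holds.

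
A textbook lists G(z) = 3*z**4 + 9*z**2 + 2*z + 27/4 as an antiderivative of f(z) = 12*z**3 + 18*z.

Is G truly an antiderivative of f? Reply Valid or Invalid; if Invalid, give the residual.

Invalid: d/dz[G] - f = 2, which is not 0.

d/dz[G] = 12*z**3 + 18*z + 2
d/dz[G] - f(z) = 2 != 0.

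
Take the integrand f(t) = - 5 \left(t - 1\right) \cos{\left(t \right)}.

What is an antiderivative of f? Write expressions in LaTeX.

An antiderivative F(t) passes only if d/dt[F] lands on f(t) exactly.
Check: d/dt[- 5 \left(t \sin{\left(t \right)} - \sin{\left(t \right)} + \cos{\left(t \right)}\right)] = - 5 t \cos{\left(t \right)} + 5 \cos{\left(t \right)}, which equals f(t).

An antiderivative is F(t) = - 5 \left(t \sin{\left(t \right)} - \sin{\left(t \right)} + \cos{\left(t \right)}\right).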